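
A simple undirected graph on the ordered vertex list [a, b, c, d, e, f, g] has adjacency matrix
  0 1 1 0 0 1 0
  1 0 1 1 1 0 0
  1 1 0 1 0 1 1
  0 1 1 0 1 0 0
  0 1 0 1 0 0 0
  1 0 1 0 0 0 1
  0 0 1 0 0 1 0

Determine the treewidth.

2

A width-2 tree decomposition is:
Bags: B1 = {a, b, c}  B2 = {b, c, d}  B3 = {b, d, e}  B4 = {a, c, f}  B5 = {c, f, g}
Tree: B1–B2, B2–B3, B1–B4, B4–B5
Each bag holds 3 vertices, so the decomposition has width 2, which upper-bounds the treewidth. Conversely, {b, d, e} is a clique of size 3, and the vertices of any clique must share a bag in every tree decomposition; so some bag has ≥ 3 vertices and tw(G) ≥ 2. Hence tw(G) = 2 exactly.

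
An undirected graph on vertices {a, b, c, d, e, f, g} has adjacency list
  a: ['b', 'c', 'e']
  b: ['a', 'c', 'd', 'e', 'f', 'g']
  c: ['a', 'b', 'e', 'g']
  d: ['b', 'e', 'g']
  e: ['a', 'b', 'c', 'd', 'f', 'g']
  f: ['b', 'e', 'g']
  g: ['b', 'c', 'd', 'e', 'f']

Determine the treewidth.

A width-3 tree decomposition is:
Bags: B1 = {b, e, f, g}  B2 = {b, d, e, g}  B3 = {b, c, e, g}  B4 = {a, b, c, e}
Tree: B1–B2, B1–B3, B3–B4
Every bag has size at most 4, so the width is 4 − 1 = 3 and tw(G) ≤ 3. On the other hand G contains the 4-clique {b, d, e, g}. A clique must lie in a single bag of any decomposition, so no decomposition can have width below 3. Therefore the treewidth is 3.

3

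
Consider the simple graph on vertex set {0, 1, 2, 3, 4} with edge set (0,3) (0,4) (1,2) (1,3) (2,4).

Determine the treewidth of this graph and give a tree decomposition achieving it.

Each bag holds 3 vertices, so the decomposition has width 2, which upper-bounds the treewidth. The edges 2–4–0–3–1–2 form a cycle, so G is not a tree and its treewidth is at least 2. The upper and lower bounds meet at 2, so that is the treewidth.

Treewidth 2.
One optimal decomposition is:
Bags: B1 = {0, 2, 4}  B2 = {0, 2, 3}  B3 = {1, 2, 3}
Tree: B1–B2, B2–B3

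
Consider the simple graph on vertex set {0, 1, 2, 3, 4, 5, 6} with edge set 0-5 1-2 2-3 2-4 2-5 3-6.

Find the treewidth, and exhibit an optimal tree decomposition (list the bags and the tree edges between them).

Treewidth 1.
One such decomposition:
Bags: B1 = {1, 2}  B2 = {2, 3}  B3 = {2, 5}  B4 = {3, 6}  B5 = {2, 4}  B6 = {0, 5}
Tree: B1–B2, B2–B3, B2–B4, B3–B5, B3–B6

Every bag has size at most 2, so the width is 2 − 1 = 1 and tw(G) ≤ 1. Since G has at least one edge (e.g. 2–1), it is not an edgeless graph, so tw(G) ≥ 1. Therefore the treewidth is 1.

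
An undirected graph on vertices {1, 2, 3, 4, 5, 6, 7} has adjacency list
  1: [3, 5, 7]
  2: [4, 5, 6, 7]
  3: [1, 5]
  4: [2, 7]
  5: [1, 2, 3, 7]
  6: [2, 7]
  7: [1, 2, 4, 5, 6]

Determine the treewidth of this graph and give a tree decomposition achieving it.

Each bag holds 3 vertices, so the decomposition has width 2, which upper-bounds the treewidth. Conversely, {1, 3, 5} is a clique of size 3, and the vertices of any clique must share a bag in every tree decomposition; so some bag has ≥ 3 vertices and tw(G) ≥ 2. Therefore the treewidth is 2.

Treewidth 2.
Bags: B1 = {2, 4, 7}  B2 = {2, 5, 7}  B3 = {1, 5, 7}  B4 = {2, 6, 7}  B5 = {1, 3, 5}
Tree: B1–B2, B2–B3, B1–B4, B3–B5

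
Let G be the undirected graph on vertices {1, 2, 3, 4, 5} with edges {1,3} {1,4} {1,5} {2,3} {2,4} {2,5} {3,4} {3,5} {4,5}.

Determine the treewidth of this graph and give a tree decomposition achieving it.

The largest bag has 4 vertices, giving width 3; this decomposition certifies tw(G) ≤ 3. Conversely, {1, 3, 4, 5} is a clique of size 4, and the vertices of any clique must share a bag in every tree decomposition; so some bag has ≥ 4 vertices and tw(G) ≥ 3. Hence tw(G) = 3 exactly.

Treewidth 3.
Bags: B1 = {2, 3, 4, 5}  B2 = {1, 3, 4, 5}
Tree: B1–B2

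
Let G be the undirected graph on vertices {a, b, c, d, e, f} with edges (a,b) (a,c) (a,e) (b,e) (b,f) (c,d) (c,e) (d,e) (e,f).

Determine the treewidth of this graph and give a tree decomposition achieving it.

Treewidth 2.
One such decomposition:
Bags: B1 = {a, c, e}  B2 = {a, b, e}  B3 = {b, e, f}  B4 = {c, d, e}
Tree: B1–B2, B2–B3, B1–B4

The largest bag has 3 vertices, giving width 2; this decomposition certifies tw(G) ≤ 2. Conversely, {c, d, e} is a clique of size 3, and the vertices of any clique must share a bag in every tree decomposition; so some bag has ≥ 3 vertices and tw(G) ≥ 2. Therefore the treewidth is 2.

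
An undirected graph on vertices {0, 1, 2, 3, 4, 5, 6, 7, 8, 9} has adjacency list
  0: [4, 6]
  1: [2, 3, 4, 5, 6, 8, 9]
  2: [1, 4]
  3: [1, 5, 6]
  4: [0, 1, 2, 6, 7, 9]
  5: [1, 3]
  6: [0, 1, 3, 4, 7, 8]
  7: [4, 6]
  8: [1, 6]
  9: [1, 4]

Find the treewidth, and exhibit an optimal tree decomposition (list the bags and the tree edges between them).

Treewidth 2.
One such decomposition:
Bags: B1 = {1, 4, 9}  B2 = {1, 2, 4}  B3 = {1, 4, 6}  B4 = {1, 3, 6}  B5 = {0, 4, 6}  B6 = {1, 6, 8}  B7 = {4, 6, 7}  B8 = {1, 3, 5}
Tree: B1–B2, B1–B3, B3–B4, B3–B5, B3–B6, B3–B7, B4–B8

The largest bag has 3 vertices, giving width 2; this decomposition certifies tw(G) ≤ 2. For the lower bound, the 3 vertices {0, 4, 6} are pairwise adjacent, and any tree decomposition puts a clique entirely inside one bag — forcing width ≥ 2. Hence tw(G) = 2 exactly.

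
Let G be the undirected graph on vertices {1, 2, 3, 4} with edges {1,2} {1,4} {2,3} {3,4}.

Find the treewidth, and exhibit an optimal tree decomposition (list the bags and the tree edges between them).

Treewidth 2.
One optimal decomposition is:
Bags: B1 = {1, 3, 4}  B2 = {1, 2, 3}
Tree: B1–B2

The largest bag has 3 vertices, giving width 2; this decomposition certifies tw(G) ≤ 2. Since 3–4–1–2–3 is a cycle in G, G is not acyclic. Forests are exactly the graphs of treewidth ≤ 1, so tw(G) ≥ 2. Therefore the treewidth is 2.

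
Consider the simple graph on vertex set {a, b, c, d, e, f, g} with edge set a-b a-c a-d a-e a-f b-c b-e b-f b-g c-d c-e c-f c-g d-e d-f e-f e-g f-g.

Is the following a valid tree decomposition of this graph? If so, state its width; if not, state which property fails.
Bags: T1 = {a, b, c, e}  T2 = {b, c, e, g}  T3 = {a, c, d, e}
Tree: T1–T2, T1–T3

No — vertex f appears in no bag.

A tree decomposition must satisfy three properties: every vertex lies in some bag; for every edge, both endpoints lie together in some bag; and for every vertex, the bags containing it form a connected subtree. Here vertex f appears in no bag, so the decomposition is invalid.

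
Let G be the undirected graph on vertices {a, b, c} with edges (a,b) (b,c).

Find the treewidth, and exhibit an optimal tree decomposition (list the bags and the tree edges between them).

Treewidth 1.
Bags: B1 = {b, c}  B2 = {a, b}
Tree: B1–B2

Each bag holds 2 vertices, so the decomposition has width 1, which upper-bounds the treewidth. G has an edge, so its treewidth is at least 1. The upper and lower bounds meet at 1, so that is the treewidth.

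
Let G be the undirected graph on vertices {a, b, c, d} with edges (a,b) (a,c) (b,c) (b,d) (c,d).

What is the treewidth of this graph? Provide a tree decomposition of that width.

Treewidth 2.
One such decomposition:
Bags: B1 = {a, b, c}  B2 = {b, c, d}
Tree: B1–B2

Each bag holds 3 vertices, so the decomposition has width 2, which upper-bounds the treewidth. For the lower bound, the 3 vertices {b, c, d} are pairwise adjacent, and any tree decomposition puts a clique entirely inside one bag — forcing width ≥ 2. Therefore the treewidth is 2.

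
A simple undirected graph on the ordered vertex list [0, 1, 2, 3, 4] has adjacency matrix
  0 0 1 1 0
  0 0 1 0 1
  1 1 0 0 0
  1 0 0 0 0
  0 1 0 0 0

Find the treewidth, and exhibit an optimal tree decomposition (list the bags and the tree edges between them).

Treewidth 1.
One such decomposition:
Bags: B1 = {1, 4}  B2 = {1, 2}  B3 = {0, 2}  B4 = {0, 3}
Tree: B1–B2, B2–B3, B3–B4

Every bag has size at most 2, so the width is 2 − 1 = 1 and tw(G) ≤ 1. Any graph with an edge has treewidth ≥ 1, and G has the edge 4–1. Therefore the treewidth is 1.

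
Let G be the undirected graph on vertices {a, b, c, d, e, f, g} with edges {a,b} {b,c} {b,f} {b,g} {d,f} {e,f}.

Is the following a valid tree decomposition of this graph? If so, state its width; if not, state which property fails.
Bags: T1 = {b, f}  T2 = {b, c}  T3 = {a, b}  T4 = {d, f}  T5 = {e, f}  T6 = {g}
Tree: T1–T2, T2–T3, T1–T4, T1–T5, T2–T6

A tree decomposition must satisfy three properties: every vertex lies in some bag; for every edge, both endpoints lie together in some bag; and for every vertex, the bags containing it form a connected subtree. Here edge (b,g) lies in no bag, so the decomposition is invalid.

No — edge (b,g) lies in no bag.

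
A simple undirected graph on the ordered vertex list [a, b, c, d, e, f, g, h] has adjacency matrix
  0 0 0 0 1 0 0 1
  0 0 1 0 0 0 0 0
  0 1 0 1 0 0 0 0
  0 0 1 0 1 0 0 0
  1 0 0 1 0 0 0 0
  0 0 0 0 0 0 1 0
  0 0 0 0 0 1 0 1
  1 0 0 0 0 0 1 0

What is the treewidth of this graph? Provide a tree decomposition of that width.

Every bag has size at most 2, so the width is 2 − 1 = 1 and tw(G) ≤ 1. Any graph with an edge has treewidth ≥ 1, and G has the edge f–g. Hence tw(G) = 1 exactly.

Treewidth 1.
Bags: B1 = {f, g}  B2 = {g, h}  B3 = {a, h}  B4 = {a, e}  B5 = {d, e}  B6 = {c, d}  B7 = {b, c}
Tree: B1–B2, B2–B3, B3–B4, B4–B5, B5–B6, B6–B7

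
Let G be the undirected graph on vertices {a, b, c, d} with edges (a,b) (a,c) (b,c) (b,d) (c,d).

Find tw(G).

2

A width-2 tree decomposition is:
Bags: B1 = {b, c, d}  B2 = {a, b, c}
Tree: B1–B2
The largest bag has 3 vertices, giving width 2; this decomposition certifies tw(G) ≤ 2. For the lower bound, the 3 vertices {b, c, d} are pairwise adjacent, and any tree decomposition puts a clique entirely inside one bag — forcing width ≥ 2. Hence tw(G) = 2 exactly.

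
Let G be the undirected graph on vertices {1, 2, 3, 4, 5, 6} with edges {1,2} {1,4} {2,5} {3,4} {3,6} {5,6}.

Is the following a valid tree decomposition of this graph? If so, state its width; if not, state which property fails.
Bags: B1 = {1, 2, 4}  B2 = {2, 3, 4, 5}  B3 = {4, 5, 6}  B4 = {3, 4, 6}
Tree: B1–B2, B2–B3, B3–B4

A tree decomposition must satisfy three properties: every vertex lies in some bag; for every edge, both endpoints lie together in some bag; and for every vertex, the bags containing it form a connected subtree. Here bags containing vertex 3 are not connected in the tree, so the decomposition is invalid.

No — bags containing vertex 3 are not connected in the tree.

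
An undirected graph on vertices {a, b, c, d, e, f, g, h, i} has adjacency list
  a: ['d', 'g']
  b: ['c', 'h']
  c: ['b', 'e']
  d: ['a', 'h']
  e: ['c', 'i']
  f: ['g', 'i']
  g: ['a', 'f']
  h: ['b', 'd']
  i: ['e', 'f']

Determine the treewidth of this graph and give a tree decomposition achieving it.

Treewidth 2.
Bags: B1 = {a, f, g}  B2 = {a, d, f}  B3 = {d, f, h}  B4 = {b, f, h}  B5 = {b, c, f}  B6 = {c, e, f}  B7 = {e, f, i}
Tree: B1–B2, B2–B3, B3–B4, B4–B5, B5–B6, B6–B7

Each bag holds 3 vertices, so the decomposition has width 2, which upper-bounds the treewidth. Since f–g–a–d–h–b–c–e–i–f is a cycle in G, G is not acyclic. Forests are exactly the graphs of treewidth ≤ 1, so tw(G) ≥ 2. Combining the bounds, tw(G) = 2.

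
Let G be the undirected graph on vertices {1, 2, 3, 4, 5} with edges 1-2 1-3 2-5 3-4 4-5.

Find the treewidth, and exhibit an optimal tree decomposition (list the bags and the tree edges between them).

Treewidth 2.
One such decomposition:
Bags: B1 = {3, 4, 5}  B2 = {2, 3, 5}  B3 = {1, 2, 3}
Tree: B1–B2, B2–B3

Every bag has size at most 3, so the width is 3 − 1 = 2 and tw(G) ≤ 2. The edges 3–4–5–2–1–3 form a cycle, so G is not a tree and its treewidth is at least 2. Hence tw(G) = 2 exactly.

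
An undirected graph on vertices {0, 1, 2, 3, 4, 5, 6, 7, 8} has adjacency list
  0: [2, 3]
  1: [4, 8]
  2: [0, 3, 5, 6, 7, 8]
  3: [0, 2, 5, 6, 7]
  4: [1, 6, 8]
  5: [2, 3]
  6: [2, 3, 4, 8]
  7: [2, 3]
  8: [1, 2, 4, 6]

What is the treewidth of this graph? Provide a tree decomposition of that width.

Treewidth 2.
One optimal decomposition is:
Bags: B1 = {0, 2, 3}  B2 = {2, 3, 6}  B3 = {2, 6, 8}  B4 = {4, 6, 8}  B5 = {2, 3, 7}  B6 = {2, 3, 5}  B7 = {1, 4, 8}
Tree: B1–B2, B2–B3, B3–B4, B1–B5, B1–B6, B4–B7

The largest bag has 3 vertices, giving width 2; this decomposition certifies tw(G) ≤ 2. On the other hand G contains the 3-clique {1, 4, 8}. A clique must lie in a single bag of any decomposition, so no decomposition can have width below 2. Combining the bounds, tw(G) = 2.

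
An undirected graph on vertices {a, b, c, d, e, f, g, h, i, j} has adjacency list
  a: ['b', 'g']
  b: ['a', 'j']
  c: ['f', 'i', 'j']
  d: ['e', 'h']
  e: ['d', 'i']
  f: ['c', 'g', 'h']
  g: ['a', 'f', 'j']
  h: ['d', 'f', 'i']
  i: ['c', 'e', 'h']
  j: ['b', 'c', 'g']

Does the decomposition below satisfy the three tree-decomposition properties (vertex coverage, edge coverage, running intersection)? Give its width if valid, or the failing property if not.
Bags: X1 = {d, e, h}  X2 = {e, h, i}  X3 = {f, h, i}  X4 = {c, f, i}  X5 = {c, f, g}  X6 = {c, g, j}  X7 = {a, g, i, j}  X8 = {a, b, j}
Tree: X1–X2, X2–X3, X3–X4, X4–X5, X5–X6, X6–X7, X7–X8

No — bags containing vertex i are not connected in the tree.

A tree decomposition must satisfy three properties: every vertex lies in some bag; for every edge, both endpoints lie together in some bag; and for every vertex, the bags containing it form a connected subtree. Here bags containing vertex i are not connected in the tree, so the decomposition is invalid.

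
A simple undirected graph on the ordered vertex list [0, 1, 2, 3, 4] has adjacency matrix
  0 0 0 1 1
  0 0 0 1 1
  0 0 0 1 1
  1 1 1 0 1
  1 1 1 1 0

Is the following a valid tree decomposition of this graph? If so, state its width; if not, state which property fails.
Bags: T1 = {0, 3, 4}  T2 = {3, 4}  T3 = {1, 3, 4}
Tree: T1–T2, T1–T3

A tree decomposition must satisfy three properties: every vertex lies in some bag; for every edge, both endpoints lie together in some bag; and for every vertex, the bags containing it form a connected subtree. Here vertex 2 appears in no bag, so the decomposition is invalid.

No — vertex 2 appears in no bag.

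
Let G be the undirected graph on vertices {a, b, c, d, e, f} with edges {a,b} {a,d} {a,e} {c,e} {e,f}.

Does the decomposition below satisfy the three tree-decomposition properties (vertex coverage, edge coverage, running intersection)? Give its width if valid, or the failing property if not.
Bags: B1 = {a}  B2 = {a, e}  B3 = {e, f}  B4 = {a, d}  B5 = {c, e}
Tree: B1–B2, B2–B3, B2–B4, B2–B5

No — vertex b appears in no bag.

A tree decomposition must satisfy three properties: every vertex lies in some bag; for every edge, both endpoints lie together in some bag; and for every vertex, the bags containing it form a connected subtree. Here vertex b appears in no bag, so the decomposition is invalid.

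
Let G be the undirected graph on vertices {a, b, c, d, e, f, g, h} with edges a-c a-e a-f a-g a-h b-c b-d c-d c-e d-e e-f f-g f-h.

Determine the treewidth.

2

A width-2 tree decomposition is:
Bags: B1 = {a, c, e}  B2 = {a, e, f}  B3 = {a, f, h}  B4 = {c, d, e}  B5 = {a, f, g}  B6 = {b, c, d}
Tree: B1–B2, B2–B3, B1–B4, B3–B5, B4–B6
Every bag has size at most 3, so the width is 3 − 1 = 2 and tw(G) ≤ 2. Conversely, {c, d, e} is a clique of size 3, and the vertices of any clique must share a bag in every tree decomposition; so some bag has ≥ 3 vertices and tw(G) ≥ 2. Hence tw(G) = 2 exactly.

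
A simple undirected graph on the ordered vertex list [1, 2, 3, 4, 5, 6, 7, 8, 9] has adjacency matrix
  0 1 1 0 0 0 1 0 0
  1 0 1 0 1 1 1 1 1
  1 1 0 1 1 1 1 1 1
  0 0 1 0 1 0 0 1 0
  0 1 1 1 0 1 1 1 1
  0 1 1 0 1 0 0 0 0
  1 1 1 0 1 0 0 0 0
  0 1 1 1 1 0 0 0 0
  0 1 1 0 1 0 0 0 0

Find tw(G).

A width-3 tree decomposition is:
Bags: B1 = {2, 3, 5, 9}  B2 = {2, 3, 5, 7}  B3 = {1, 2, 3, 7}  B4 = {2, 3, 5, 8}  B5 = {3, 4, 5, 8}  B6 = {2, 3, 5, 6}
Tree: B1–B2, B2–B3, B2–B4, B4–B5, B4–B6
Each bag holds 4 vertices, so the decomposition has width 3, which upper-bounds the treewidth. For the lower bound, the 4 vertices {1, 2, 3, 7} are pairwise adjacent, and any tree decomposition puts a clique entirely inside one bag — forcing width ≥ 3. Therefore the treewidth is 3.

3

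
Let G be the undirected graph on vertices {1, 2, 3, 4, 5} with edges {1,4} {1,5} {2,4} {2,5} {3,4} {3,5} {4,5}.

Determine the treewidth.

A width-2 tree decomposition is:
Bags: B1 = {1, 4, 5}  B2 = {3, 4, 5}  B3 = {2, 4, 5}
Tree: B1–B2, B2–B3
Each bag holds 3 vertices, so the decomposition has width 2, which upper-bounds the treewidth. Conversely, {1, 4, 5} is a clique of size 3, and the vertices of any clique must share a bag in every tree decomposition; so some bag has ≥ 3 vertices and tw(G) ≥ 2. Hence tw(G) = 2 exactly.

2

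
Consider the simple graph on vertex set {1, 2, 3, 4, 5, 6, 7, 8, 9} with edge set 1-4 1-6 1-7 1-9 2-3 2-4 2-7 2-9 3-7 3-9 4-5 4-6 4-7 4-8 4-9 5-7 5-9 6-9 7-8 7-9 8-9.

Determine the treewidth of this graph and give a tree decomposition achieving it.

Each bag holds 4 vertices, so the decomposition has width 3, which upper-bounds the treewidth. On the other hand G contains the 4-clique {2, 3, 7, 9}. A clique must lie in a single bag of any decomposition, so no decomposition can have width below 3. Combining the bounds, tw(G) = 3.

Treewidth 3.
One optimal decomposition is:
Bags: B1 = {1, 4, 7, 9}  B2 = {2, 4, 7, 9}  B3 = {1, 4, 6, 9}  B4 = {2, 3, 7, 9}  B5 = {4, 7, 8, 9}  B6 = {4, 5, 7, 9}
Tree: B1–B2, B1–B3, B2–B4, B1–B5, B2–B6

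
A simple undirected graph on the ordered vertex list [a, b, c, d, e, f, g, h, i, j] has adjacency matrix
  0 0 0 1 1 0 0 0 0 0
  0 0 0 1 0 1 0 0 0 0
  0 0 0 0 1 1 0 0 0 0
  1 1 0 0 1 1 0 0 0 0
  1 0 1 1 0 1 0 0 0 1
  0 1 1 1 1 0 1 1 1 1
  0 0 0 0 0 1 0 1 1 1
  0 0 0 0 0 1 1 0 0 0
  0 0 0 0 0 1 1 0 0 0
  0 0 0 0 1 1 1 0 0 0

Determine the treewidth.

2

A width-2 tree decomposition is:
Bags: B1 = {f, g, j}  B2 = {e, f, j}  B3 = {d, e, f}  B4 = {f, g, h}  B5 = {a, d, e}  B6 = {f, g, i}  B7 = {c, e, f}  B8 = {b, d, f}
Tree: B1–B2, B2–B3, B1–B4, B3–B5, B1–B6, B3–B7, B3–B8
Every bag has size at most 3, so the width is 3 − 1 = 2 and tw(G) ≤ 2. For the lower bound, the 3 vertices {a, d, e} are pairwise adjacent, and any tree decomposition puts a clique entirely inside one bag — forcing width ≥ 2. Hence tw(G) = 2 exactly.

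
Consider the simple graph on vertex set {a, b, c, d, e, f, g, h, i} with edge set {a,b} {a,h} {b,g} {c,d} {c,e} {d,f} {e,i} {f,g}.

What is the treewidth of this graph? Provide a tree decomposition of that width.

Treewidth 1.
One such decomposition:
Bags: B1 = {a, h}  B2 = {a, b}  B3 = {b, g}  B4 = {f, g}  B5 = {d, f}  B6 = {c, d}  B7 = {c, e}  B8 = {e, i}
Tree: B1–B2, B2–B3, B3–B4, B4–B5, B5–B6, B6–B7, B7–B8

Every bag has size at most 2, so the width is 2 − 1 = 1 and tw(G) ≤ 1. Any graph with an edge has treewidth ≥ 1, and G has the edge h–a. The upper and lower bounds meet at 1, so that is the treewidth.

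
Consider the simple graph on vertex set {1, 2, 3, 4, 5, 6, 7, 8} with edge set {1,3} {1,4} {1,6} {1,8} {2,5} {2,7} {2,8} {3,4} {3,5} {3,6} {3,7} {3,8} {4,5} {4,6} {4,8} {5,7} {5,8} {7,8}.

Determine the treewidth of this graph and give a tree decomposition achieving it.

Each bag holds 4 vertices, so the decomposition has width 3, which upper-bounds the treewidth. On the other hand G contains the 4-clique {2, 5, 7, 8}. A clique must lie in a single bag of any decomposition, so no decomposition can have width below 3. The upper and lower bounds meet at 3, so that is the treewidth.

Treewidth 3.
Bags: B1 = {1, 3, 4, 8}  B2 = {3, 4, 5, 8}  B3 = {3, 5, 7, 8}  B4 = {1, 3, 4, 6}  B5 = {2, 5, 7, 8}
Tree: B1–B2, B2–B3, B1–B4, B3–B5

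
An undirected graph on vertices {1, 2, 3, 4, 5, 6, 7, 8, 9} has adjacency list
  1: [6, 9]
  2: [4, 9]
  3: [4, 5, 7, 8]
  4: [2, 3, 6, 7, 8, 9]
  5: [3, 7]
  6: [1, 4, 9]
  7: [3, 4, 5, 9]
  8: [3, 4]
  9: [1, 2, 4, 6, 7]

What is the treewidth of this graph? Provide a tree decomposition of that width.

Every bag has size at most 3, so the width is 3 − 1 = 2 and tw(G) ≤ 2. Conversely, {1, 6, 9} is a clique of size 3, and the vertices of any clique must share a bag in every tree decomposition; so some bag has ≥ 3 vertices and tw(G) ≥ 2. Therefore the treewidth is 2.

Treewidth 2.
One such decomposition:
Bags: B1 = {4, 7, 9}  B2 = {4, 6, 9}  B3 = {3, 4, 7}  B4 = {1, 6, 9}  B5 = {3, 4, 8}  B6 = {3, 5, 7}  B7 = {2, 4, 9}
Tree: B1–B2, B1–B3, B2–B4, B3–B5, B3–B6, B1–B7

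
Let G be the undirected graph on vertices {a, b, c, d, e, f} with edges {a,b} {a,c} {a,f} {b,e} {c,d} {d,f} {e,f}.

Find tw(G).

2

A width-2 tree decomposition is:
Bags: B1 = {a, b, e}  B2 = {a, e, f}  B3 = {a, c, f}  B4 = {c, d, f}
Tree: B1–B2, B2–B3, B3–B4
Every bag has size at most 3, so the width is 3 − 1 = 2 and tw(G) ≤ 2. Since b–e–f–a–b is a cycle in G, G is not acyclic. Forests are exactly the graphs of treewidth ≤ 1, so tw(G) ≥ 2. Hence tw(G) = 2 exactly.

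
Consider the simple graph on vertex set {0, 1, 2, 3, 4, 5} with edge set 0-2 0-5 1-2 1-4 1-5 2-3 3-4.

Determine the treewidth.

2

A width-2 tree decomposition is:
Bags: B1 = {1, 3, 4}  B2 = {1, 2, 3}  B3 = {1, 2, 5}  B4 = {0, 2, 5}
Tree: B1–B2, B2–B3, B3–B4
The largest bag has 3 vertices, giving width 2; this decomposition certifies tw(G) ≤ 2. For the lower bound, G contains the cycle 4–3–2–1–4, so G is not a forest; only forests have treewidth ≤ 1, hence tw(G) ≥ 2. Therefore the treewidth is 2.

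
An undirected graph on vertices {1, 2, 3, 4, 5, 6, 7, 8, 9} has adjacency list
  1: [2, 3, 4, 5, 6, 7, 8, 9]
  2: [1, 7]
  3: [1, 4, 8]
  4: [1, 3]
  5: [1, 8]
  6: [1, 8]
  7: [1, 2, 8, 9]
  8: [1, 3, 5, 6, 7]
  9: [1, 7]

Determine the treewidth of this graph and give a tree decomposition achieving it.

Treewidth 2.
Bags: B1 = {1, 3, 8}  B2 = {1, 7, 8}  B3 = {1, 3, 4}  B4 = {1, 7, 9}  B5 = {1, 2, 7}  B6 = {1, 6, 8}  B7 = {1, 5, 8}
Tree: B1–B2, B1–B3, B2–B4, B4–B5, B1–B6, B6–B7

Each bag holds 3 vertices, so the decomposition has width 2, which upper-bounds the treewidth. On the other hand G contains the 3-clique {1, 3, 8}. A clique must lie in a single bag of any decomposition, so no decomposition can have width below 2. Hence tw(G) = 2 exactly.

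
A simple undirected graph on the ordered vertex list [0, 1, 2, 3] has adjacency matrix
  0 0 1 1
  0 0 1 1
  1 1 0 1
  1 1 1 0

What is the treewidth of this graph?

A width-2 tree decomposition is:
Bags: B1 = {1, 2, 3}  B2 = {0, 2, 3}
Tree: B1–B2
The largest bag has 3 vertices, giving width 2; this decomposition certifies tw(G) ≤ 2. On the other hand G contains the 3-clique {0, 2, 3}. A clique must lie in a single bag of any decomposition, so no decomposition can have width below 2. Therefore the treewidth is 2.

2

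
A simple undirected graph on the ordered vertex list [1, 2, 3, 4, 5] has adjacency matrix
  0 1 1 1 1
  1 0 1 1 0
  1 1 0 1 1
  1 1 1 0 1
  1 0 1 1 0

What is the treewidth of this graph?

3

A width-3 tree decomposition is:
Bags: B1 = {1, 2, 3, 4}  B2 = {1, 3, 4, 5}
Tree: B1–B2
The largest bag has 4 vertices, giving width 3; this decomposition certifies tw(G) ≤ 3. Conversely, {1, 2, 3, 4} is a clique of size 4, and the vertices of any clique must share a bag in every tree decomposition; so some bag has ≥ 4 vertices and tw(G) ≥ 3. Hence tw(G) = 3 exactly.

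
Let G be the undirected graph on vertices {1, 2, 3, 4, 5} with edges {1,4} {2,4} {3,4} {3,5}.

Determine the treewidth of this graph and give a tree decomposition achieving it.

Each bag holds 2 vertices, so the decomposition has width 1, which upper-bounds the treewidth. Any graph with an edge has treewidth ≥ 1, and G has the edge 4–1. The upper and lower bounds meet at 1, so that is the treewidth.

Treewidth 1.
One optimal decomposition is:
Bags: B1 = {1, 4}  B2 = {3, 4}  B3 = {2, 4}  B4 = {3, 5}
Tree: B1–B2, B1–B3, B2–B4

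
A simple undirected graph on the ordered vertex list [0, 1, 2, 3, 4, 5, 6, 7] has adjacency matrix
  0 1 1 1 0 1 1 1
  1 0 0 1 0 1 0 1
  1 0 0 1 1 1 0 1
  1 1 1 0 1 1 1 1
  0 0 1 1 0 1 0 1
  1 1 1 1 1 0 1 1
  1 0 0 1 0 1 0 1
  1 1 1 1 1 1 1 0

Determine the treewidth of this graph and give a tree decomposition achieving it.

Every bag has size at most 5, so the width is 5 − 1 = 4 and tw(G) ≤ 4. On the other hand G contains the 5-clique {0, 1, 3, 5, 7}. A clique must lie in a single bag of any decomposition, so no decomposition can have width below 4. The upper and lower bounds meet at 4, so that is the treewidth.

Treewidth 4.
Bags: B1 = {2, 3, 4, 5, 7}  B2 = {0, 2, 3, 5, 7}  B3 = {0, 3, 5, 6, 7}  B4 = {0, 1, 3, 5, 7}
Tree: B1–B2, B2–B3, B3–B4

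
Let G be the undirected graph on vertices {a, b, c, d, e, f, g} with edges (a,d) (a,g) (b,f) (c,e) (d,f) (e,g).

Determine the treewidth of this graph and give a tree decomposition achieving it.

Every bag has size at most 2, so the width is 2 − 1 = 1 and tw(G) ≤ 1. Any graph with an edge has treewidth ≥ 1, and G has the edge b–f. Combining the bounds, tw(G) = 1.

Treewidth 1.
One such decomposition:
Bags: B1 = {b, f}  B2 = {d, f}  B3 = {a, d}  B4 = {a, g}  B5 = {e, g}  B6 = {c, e}
Tree: B1–B2, B2–B3, B3–B4, B4–B5, B5–B6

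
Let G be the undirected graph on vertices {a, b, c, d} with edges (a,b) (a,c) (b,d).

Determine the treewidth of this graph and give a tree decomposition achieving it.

Treewidth 1.
One such decomposition:
Bags: B1 = {a, b}  B2 = {b, d}  B3 = {a, c}
Tree: B1–B2, B1–B3

Each bag holds 2 vertices, so the decomposition has width 1, which upper-bounds the treewidth. G has an edge, so its treewidth is at least 1. Hence tw(G) = 1 exactly.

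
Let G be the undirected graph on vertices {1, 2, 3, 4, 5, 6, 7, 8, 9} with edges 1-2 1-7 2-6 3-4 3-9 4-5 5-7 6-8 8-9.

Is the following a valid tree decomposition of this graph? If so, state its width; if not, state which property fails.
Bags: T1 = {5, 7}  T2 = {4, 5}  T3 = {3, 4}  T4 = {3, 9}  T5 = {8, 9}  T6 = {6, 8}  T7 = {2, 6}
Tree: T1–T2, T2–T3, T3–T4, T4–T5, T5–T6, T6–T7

A tree decomposition must satisfy three properties: every vertex lies in some bag; for every edge, both endpoints lie together in some bag; and for every vertex, the bags containing it form a connected subtree. Here vertex 1 appears in no bag, so the decomposition is invalid.

No — vertex 1 appears in no bag.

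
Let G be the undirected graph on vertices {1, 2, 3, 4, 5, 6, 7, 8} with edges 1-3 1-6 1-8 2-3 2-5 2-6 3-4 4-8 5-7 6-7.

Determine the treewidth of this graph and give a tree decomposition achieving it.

Treewidth 2.
Bags: B1 = {2, 5, 7}  B2 = {2, 6, 7}  B3 = {2, 3, 6}  B4 = {1, 3, 6}  B5 = {1, 3, 4}  B6 = {1, 4, 8}
Tree: B1–B2, B2–B3, B3–B4, B4–B5, B5–B6

Every bag has size at most 3, so the width is 3 − 1 = 2 and tw(G) ≤ 2. The edges 5–7–6–2–5 form a cycle, so G is not a tree and its treewidth is at least 2. Hence tw(G) = 2 exactly.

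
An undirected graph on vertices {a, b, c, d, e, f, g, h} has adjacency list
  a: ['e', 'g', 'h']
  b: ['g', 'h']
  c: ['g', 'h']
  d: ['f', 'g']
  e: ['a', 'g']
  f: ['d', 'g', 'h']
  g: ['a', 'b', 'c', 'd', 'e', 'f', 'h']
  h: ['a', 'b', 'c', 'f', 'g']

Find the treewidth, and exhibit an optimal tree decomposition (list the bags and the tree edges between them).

Treewidth 2.
One optimal decomposition is:
Bags: B1 = {b, g, h}  B2 = {a, g, h}  B3 = {f, g, h}  B4 = {c, g, h}  B5 = {d, f, g}  B6 = {a, e, g}
Tree: B1–B2, B2–B3, B2–B4, B3–B5, B2–B6

Every bag has size at most 3, so the width is 3 − 1 = 2 and tw(G) ≤ 2. On the other hand G contains the 3-clique {d, f, g}. A clique must lie in a single bag of any decomposition, so no decomposition can have width below 2. Combining the bounds, tw(G) = 2.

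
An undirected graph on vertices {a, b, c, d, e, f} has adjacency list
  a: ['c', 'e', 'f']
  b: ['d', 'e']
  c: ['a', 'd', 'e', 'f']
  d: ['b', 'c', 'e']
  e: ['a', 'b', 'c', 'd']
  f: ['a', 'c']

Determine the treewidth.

A width-2 tree decomposition is:
Bags: B1 = {a, c, e}  B2 = {a, c, f}  B3 = {c, d, e}  B4 = {b, d, e}
Tree: B1–B2, B1–B3, B3–B4
Each bag holds 3 vertices, so the decomposition has width 2, which upper-bounds the treewidth. Conversely, {c, d, e} is a clique of size 3, and the vertices of any clique must share a bag in every tree decomposition; so some bag has ≥ 3 vertices and tw(G) ≥ 2. The upper and lower bounds meet at 2, so that is the treewidth.

2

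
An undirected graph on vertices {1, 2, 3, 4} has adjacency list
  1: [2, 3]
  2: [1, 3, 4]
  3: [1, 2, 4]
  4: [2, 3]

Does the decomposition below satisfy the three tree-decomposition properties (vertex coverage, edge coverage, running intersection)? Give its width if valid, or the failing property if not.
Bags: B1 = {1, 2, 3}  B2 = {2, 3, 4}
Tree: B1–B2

Yes; width 2.

Checking the three conditions: (i) the bags cover all of {1, 2, 3, 4}; (ii) for each edge, some bag contains both endpoints; (iii) the bags containing any fixed vertex form a subtree. All hold, so the decomposition is valid with width 3 − 1 = 2.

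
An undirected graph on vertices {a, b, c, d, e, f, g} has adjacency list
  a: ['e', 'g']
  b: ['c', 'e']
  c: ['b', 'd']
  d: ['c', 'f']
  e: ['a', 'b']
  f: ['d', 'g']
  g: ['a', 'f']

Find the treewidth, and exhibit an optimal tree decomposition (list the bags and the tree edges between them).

Treewidth 2.
One optimal decomposition is:
Bags: B1 = {a, b, e}  B2 = {a, b, c}  B3 = {a, c, d}  B4 = {a, d, f}  B5 = {a, f, g}
Tree: B1–B2, B2–B3, B3–B4, B4–B5

The largest bag has 3 vertices, giving width 2; this decomposition certifies tw(G) ≤ 2. The edges a–e–b–c–d–f–g–a form a cycle, so G is not a tree and its treewidth is at least 2. Therefore the treewidth is 2.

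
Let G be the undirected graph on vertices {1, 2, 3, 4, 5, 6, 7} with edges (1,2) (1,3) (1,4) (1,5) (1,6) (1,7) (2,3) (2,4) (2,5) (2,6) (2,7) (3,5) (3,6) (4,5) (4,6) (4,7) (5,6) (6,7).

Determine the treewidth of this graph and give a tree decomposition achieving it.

The largest bag has 5 vertices, giving width 4; this decomposition certifies tw(G) ≤ 4. Conversely, {1, 2, 3, 5, 6} is a clique of size 5, and the vertices of any clique must share a bag in every tree decomposition; so some bag has ≥ 5 vertices and tw(G) ≥ 4. Therefore the treewidth is 4.

Treewidth 4.
Bags: B1 = {1, 2, 4, 5, 6}  B2 = {1, 2, 4, 6, 7}  B3 = {1, 2, 3, 5, 6}
Tree: B1–B2, B1–B3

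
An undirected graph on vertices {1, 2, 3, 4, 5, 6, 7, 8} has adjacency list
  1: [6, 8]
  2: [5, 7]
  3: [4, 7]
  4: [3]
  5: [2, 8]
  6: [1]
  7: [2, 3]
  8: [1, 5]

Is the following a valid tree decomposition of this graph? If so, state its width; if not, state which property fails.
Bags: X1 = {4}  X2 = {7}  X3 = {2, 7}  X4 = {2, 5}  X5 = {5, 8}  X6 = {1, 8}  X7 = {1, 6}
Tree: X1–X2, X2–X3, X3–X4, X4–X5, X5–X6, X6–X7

No — vertex 3 appears in no bag.

A tree decomposition must satisfy three properties: every vertex lies in some bag; for every edge, both endpoints lie together in some bag; and for every vertex, the bags containing it form a connected subtree. Here vertex 3 appears in no bag, so the decomposition is invalid.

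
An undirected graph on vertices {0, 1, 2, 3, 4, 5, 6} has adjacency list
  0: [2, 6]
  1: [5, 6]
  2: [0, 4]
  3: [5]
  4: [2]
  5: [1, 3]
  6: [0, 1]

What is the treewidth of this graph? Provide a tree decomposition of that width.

The largest bag has 2 vertices, giving width 1; this decomposition certifies tw(G) ≤ 1. G has an edge, so its treewidth is at least 1. Hence tw(G) = 1 exactly.

Treewidth 1.
Bags: B1 = {3, 5}  B2 = {1, 5}  B3 = {1, 6}  B4 = {0, 6}  B5 = {0, 2}  B6 = {2, 4}
Tree: B1–B2, B2–B3, B3–B4, B4–B5, B5–B6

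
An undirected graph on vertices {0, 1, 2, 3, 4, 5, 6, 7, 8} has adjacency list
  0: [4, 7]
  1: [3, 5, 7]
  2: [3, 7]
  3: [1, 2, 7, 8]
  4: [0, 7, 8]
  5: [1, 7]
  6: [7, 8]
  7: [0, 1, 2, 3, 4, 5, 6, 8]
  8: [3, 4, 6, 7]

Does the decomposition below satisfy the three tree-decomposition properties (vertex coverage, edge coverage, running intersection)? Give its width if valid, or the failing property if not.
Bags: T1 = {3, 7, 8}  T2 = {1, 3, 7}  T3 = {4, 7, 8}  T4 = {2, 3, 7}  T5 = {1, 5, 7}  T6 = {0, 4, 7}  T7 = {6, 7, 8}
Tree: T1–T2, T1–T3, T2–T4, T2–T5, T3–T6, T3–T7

Vertex coverage: the bags together contain {0, 1, 2, 3, 4, 5, 6, 7, 8}, the full vertex set. Edge coverage: each edge of G has both endpoints in at least one bag. Running intersection: for every vertex, the bags containing it form a connected subtree. All three properties hold, so this is a valid tree decomposition of width max|bag| − 1 = 2, and hence tw(G) ≤ 2.

Yes; width 2.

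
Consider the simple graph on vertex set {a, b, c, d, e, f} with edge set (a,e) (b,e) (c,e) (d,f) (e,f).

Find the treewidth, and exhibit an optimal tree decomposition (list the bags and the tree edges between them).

Treewidth 1.
One optimal decomposition is:
Bags: B1 = {a, e}  B2 = {e, f}  B3 = {d, f}  B4 = {b, e}  B5 = {c, e}
Tree: B1–B2, B2–B3, B1–B4, B2–B5

The largest bag has 2 vertices, giving width 1; this decomposition certifies tw(G) ≤ 1. Since G has at least one edge (e.g. e–a), it is not an edgeless graph, so tw(G) ≥ 1. The upper and lower bounds meet at 1, so that is the treewidth.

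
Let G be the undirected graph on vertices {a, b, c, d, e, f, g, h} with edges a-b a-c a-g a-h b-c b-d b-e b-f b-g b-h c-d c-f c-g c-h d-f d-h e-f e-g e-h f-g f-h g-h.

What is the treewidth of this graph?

4

A width-4 tree decomposition is:
Bags: B1 = {b, c, d, f, h}  B2 = {b, c, f, g, h}  B3 = {a, b, c, g, h}  B4 = {b, e, f, g, h}
Tree: B1–B2, B2–B3, B2–B4
Every bag has size at most 5, so the width is 5 − 1 = 4 and tw(G) ≤ 4. On the other hand G contains the 5-clique {a, b, c, g, h}. A clique must lie in a single bag of any decomposition, so no decomposition can have width below 4. Therefore the treewidth is 4.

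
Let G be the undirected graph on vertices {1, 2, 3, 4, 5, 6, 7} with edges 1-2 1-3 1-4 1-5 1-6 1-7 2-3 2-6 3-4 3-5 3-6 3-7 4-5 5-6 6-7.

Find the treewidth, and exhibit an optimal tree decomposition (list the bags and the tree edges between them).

Treewidth 3.
One optimal decomposition is:
Bags: B1 = {1, 3, 5, 6}  B2 = {1, 3, 4, 5}  B3 = {1, 3, 6, 7}  B4 = {1, 2, 3, 6}
Tree: B1–B2, B1–B3, B1–B4

The largest bag has 4 vertices, giving width 3; this decomposition certifies tw(G) ≤ 3. For the lower bound, the 4 vertices {1, 3, 4, 5} are pairwise adjacent, and any tree decomposition puts a clique entirely inside one bag — forcing width ≥ 3. Therefore the treewidth is 3.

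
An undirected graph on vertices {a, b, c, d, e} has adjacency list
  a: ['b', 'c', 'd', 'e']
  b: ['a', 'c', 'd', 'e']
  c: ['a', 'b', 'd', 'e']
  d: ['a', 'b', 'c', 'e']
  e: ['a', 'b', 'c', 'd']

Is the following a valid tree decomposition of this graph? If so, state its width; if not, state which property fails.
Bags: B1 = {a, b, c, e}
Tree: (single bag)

A tree decomposition must satisfy three properties: every vertex lies in some bag; for every edge, both endpoints lie together in some bag; and for every vertex, the bags containing it form a connected subtree. Here vertex d appears in no bag, so the decomposition is invalid.

No — vertex d appears in no bag.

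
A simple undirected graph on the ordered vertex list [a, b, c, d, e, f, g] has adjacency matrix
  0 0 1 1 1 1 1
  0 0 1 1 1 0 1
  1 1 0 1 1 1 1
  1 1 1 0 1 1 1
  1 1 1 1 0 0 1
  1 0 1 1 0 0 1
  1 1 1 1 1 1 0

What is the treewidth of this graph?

4

A width-4 tree decomposition is:
Bags: B1 = {a, c, d, f, g}  B2 = {a, c, d, e, g}  B3 = {b, c, d, e, g}
Tree: B1–B2, B2–B3
The largest bag has 5 vertices, giving width 4; this decomposition certifies tw(G) ≤ 4. For the lower bound, the 5 vertices {a, c, d, e, g} are pairwise adjacent, and any tree decomposition puts a clique entirely inside one bag — forcing width ≥ 4. The upper and lower bounds meet at 4, so that is the treewidth.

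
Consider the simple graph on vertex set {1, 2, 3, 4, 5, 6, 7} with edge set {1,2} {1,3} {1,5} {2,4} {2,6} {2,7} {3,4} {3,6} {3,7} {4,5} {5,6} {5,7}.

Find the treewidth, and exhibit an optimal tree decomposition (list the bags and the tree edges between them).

Treewidth 3.
One optimal decomposition is:
Bags: B1 = {2, 3, 4, 5}  B2 = {1, 2, 3, 5}  B3 = {2, 3, 5, 7}  B4 = {2, 3, 5, 6}
Tree: B1–B2, B2–B3, B3–B4

Each bag holds 4 vertices, so the decomposition has width 3, which upper-bounds the treewidth. For the lower bound: the 4 vertex sets {2,4}, {1,5}, {3}, {7} are disjoint, each induces a connected subgraph, and every pair is joined by at least one edge of G. Contracting each set to a single vertex therefore yields K_{4} as a minor, and since treewidth is minor-monotone, tw(G) ≥ tw(K_{4}) = 3. Combining the bounds, tw(G) = 3.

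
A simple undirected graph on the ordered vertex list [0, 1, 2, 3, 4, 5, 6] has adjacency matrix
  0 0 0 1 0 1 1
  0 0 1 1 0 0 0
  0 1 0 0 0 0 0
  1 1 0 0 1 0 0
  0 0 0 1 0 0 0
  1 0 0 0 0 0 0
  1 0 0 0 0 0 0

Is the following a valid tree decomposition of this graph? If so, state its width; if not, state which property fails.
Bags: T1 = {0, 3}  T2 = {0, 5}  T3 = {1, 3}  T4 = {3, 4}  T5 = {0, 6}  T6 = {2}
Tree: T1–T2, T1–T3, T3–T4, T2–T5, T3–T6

A tree decomposition must satisfy three properties: every vertex lies in some bag; for every edge, both endpoints lie together in some bag; and for every vertex, the bags containing it form a connected subtree. Here edge (1,2) lies in no bag, so the decomposition is invalid.

No — edge (1,2) lies in no bag.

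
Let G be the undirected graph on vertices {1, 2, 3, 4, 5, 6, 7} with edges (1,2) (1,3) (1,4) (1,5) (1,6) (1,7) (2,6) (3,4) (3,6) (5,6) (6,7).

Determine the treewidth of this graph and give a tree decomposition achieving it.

Treewidth 2.
Bags: B1 = {1, 3, 4}  B2 = {1, 3, 6}  B3 = {1, 2, 6}  B4 = {1, 5, 6}  B5 = {1, 6, 7}
Tree: B1–B2, B2–B3, B3–B4, B3–B5

Every bag has size at most 3, so the width is 3 − 1 = 2 and tw(G) ≤ 2. For the lower bound, the 3 vertices {1, 3, 4} are pairwise adjacent, and any tree decomposition puts a clique entirely inside one bag — forcing width ≥ 2. The upper and lower bounds meet at 2, so that is the treewidth.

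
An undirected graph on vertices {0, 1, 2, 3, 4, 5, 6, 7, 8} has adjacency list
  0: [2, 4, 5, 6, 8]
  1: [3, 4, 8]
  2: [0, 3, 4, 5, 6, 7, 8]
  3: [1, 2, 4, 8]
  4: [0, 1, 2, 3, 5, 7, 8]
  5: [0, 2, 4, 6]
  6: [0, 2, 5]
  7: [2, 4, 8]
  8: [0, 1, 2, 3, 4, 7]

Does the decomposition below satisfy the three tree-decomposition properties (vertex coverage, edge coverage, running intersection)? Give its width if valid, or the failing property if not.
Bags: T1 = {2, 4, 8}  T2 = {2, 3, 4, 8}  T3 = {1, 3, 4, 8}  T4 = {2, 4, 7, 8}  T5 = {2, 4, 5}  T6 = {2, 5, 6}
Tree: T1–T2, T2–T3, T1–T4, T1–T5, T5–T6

A tree decomposition must satisfy three properties: every vertex lies in some bag; for every edge, both endpoints lie together in some bag; and for every vertex, the bags containing it form a connected subtree. Here vertex 0 appears in no bag, so the decomposition is invalid.

No — vertex 0 appears in no bag.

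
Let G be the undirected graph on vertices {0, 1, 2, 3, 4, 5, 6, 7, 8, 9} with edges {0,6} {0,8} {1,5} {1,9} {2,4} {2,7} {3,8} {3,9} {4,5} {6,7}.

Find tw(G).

A width-2 tree decomposition is:
Bags: B1 = {1, 4, 5}  B2 = {1, 4, 9}  B3 = {3, 4, 9}  B4 = {3, 4, 8}  B5 = {0, 4, 8}  B6 = {0, 4, 6}  B7 = {4, 6, 7}  B8 = {2, 4, 7}
Tree: B1–B2, B2–B3, B3–B4, B4–B5, B5–B6, B6–B7, B7–B8
Each bag holds 3 vertices, so the decomposition has width 2, which upper-bounds the treewidth. Since 4–5–1–9–3–8–0–6–7–2–4 is a cycle in G, G is not acyclic. Forests are exactly the graphs of treewidth ≤ 1, so tw(G) ≥ 2. The upper and lower bounds meet at 2, so that is the treewidth.

2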